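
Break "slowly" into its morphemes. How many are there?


Word: "slowly"
Morphemes: slow + -ly
Each morpheme carries meaning
= 2 morphemes


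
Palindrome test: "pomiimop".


Word: "pomiimop"
Reversed: "pomiimop"
Forward == Backward? pomiimop == pomiimop
Palindrome = Yes


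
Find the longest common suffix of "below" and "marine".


Word 1: "below"
Word 2: "marine"
Comparing from end:
  Pos -1: 'w' != 'e' (stop)
LCS = "" (length 0)


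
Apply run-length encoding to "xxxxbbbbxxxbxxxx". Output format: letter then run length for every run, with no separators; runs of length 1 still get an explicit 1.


String: "xxxxbbbbxxxbxxxx"
Scanning for consecutive runs:
  'x' x 4
  'b' x 4
  'x' x 3
  'b' x 1
  'x' x 4
RLE = "x4b4x3b1x4"


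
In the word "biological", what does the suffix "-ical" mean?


Suffix: -ical
Example: biological (biology + -ical, with a spelling change)
Meaning = relating to


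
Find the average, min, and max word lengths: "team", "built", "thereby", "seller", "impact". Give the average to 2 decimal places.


Lengths: "team"=4, "built"=5, "thereby"=7, "seller"=6, "impact"=6
Sum = 28, Count = 5
Average = 28/5 = 5.60
= avg=5.60, min=4, max=7


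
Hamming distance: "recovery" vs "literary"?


Comparing character by character (same length = 8):
  Pos 0: 'r' vs 'l' !=
  Pos 1: 'e' vs 'i' !=
  Pos 2: 'c' vs 't' !=
  Pos 3: 'o' vs 'e' !=
  Pos 4: 'v' vs 'r' !=
  Pos 5: 'e' vs 'a' !=
  Pos 6: 'r' vs 'r' =
  Pos 7: 'y' vs 'y' =
Hamming distance = 6


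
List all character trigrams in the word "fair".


Word: "fair" (length 4)
Number of trigrams = 4 - 3 + 1 = 2
  Position 0: "fai"
  Position 1: "air"
Trigrams = "fai", "air"


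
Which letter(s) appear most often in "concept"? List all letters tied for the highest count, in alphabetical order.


Word: "concept"
Letter counts:
  'c': 2
  'e': 1
  'n': 1
  'o': 1
  'p': 1
  't': 1
Maximum count = 2
Most frequent = 'c' (2 times each)


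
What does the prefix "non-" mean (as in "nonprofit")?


Prefix: non-
Example: nonprofit (non- + profit)
Meaning = not


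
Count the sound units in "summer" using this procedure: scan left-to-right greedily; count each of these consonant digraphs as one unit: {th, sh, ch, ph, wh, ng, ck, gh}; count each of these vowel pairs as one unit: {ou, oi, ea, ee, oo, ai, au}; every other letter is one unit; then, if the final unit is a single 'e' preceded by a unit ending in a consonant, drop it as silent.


Word: "summer" (6 letters)
Left-to-right scan:
  1. 's' (letter)
  2. 'u' (letter)
  3. 'm' (letter)
  4. 'm' (letter)
  5. 'e' (letter)
  6. 'r' (letter)
Units from scan: 6
Sound units = 6 units


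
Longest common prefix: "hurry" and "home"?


Word 1: "hurry"
Word 2: "home"
Comparing from start:
  Pos 0: 'h' == 'h'
  Pos 1: 'u' != 'o' (stop)
LCP = "h" (length 1)


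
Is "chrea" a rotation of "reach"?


Word: "reach", Candidate: "chrea"
Method: check if candidate is substring of word+word
"reachreach" contains "chrea"? Yes
Is rotation = Yes


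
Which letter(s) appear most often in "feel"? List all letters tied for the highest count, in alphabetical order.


Word: "feel"
Letter counts:
  'e': 2
  'f': 1
  'l': 1
Maximum count = 2
Most frequent = 'e' (2 times each)


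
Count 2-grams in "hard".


Word: "hard" (length 4)
Number of 2-grams = length - 2 + 1 = 4 - 2 + 1
= 3


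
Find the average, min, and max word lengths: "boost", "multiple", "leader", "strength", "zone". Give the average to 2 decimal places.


Lengths: "boost"=5, "multiple"=8, "leader"=6, "strength"=8, "zone"=4
Sum = 31, Count = 5
Average = 31/5 = 6.20
= avg=6.20, min=4, max=8


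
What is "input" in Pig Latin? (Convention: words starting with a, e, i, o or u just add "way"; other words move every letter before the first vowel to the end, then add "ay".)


Word: "input"
Starts with vowel → add 'way'
Pig Latin = "inputway"


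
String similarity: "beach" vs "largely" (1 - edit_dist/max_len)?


Word 1: "beach" (length 5)
Word 2: "largely" (length 7)
One optimal edit sequence:
  1. insert 'l'  (+1)
  2. insert 'a'  (+1)
  3. substitute 'b' -> 'r'  (+1)
  4. substitute 'e' -> 'g'  (+1)
  5. substitute 'a' -> 'e'  (+1)
  6. substitute 'c' -> 'l'  (+1)
  7. substitute 'h' -> 'y'  (+1)
Edit distance = 7
Max length = max(5, 7) = 7
Similarity = 1 - 7/7
= 0.0000


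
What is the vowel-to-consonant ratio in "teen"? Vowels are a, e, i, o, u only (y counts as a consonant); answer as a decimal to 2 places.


Word: "teen"
Vowels (a,e,i,o,u): 2
Consonants: 2
Ratio = 2/2
= 1.00


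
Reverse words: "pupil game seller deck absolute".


Original: "pupil game seller deck absolute"
Words (1..n): pupil | game | seller | deck | absolute
Reversed (n..1): absolute | deck | seller | game | pupil
Result = "absolute deck seller game pupil"


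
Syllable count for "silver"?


Word: "silver"
Syllable breakdown: sil-ver
Counting: 2 parts
= 2 syllables


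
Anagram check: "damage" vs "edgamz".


Word 1: "damage" → sorted: aadegm
Word 2: "edgamz" → sorted: adegmz
Same letters? aadegm != adegmz
Anagram = No


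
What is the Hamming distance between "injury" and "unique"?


Comparing character by character (same length = 6):
  Pos 0: 'i' vs 'u' !=
  Pos 1: 'n' vs 'n' =
  Pos 2: 'j' vs 'i' !=
  Pos 3: 'u' vs 'q' !=
  Pos 4: 'r' vs 'u' !=
  Pos 5: 'y' vs 'e' !=
Hamming distance = 5


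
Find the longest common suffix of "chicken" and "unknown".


Word 1: "chicken"
Word 2: "unknown"
Comparing from end:
  Pos -1: 'n' == 'n'
  Pos -2: 'e' != 'w' (stop)
LCS = "n" (length 1)


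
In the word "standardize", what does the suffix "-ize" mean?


Suffix: -ize
Example: standardize (standard + -ize)
Meaning = to make


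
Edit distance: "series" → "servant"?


Word 1: "series" (length 6)
Word 2: "servant" (length 7)
One optimal edit sequence (insert/delete/substitute each cost 1):
  1. keep 's'
  2. keep 'e'
  3. keep 'r'
  4. insert 'v'  (+1)
  5. substitute 'i' -> 'a'  (+1)
  6. substitute 'e' -> 'n'  (+1)
  7. substitute 's' -> 't'  (+1)
Total edit operations: 4
Edit distance = 4


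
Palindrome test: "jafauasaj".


Word: "jafauasaj"
Reversed: "jasauafaj"
Forward == Backward? jafauasaj != jasauafaj
Palindrome = No


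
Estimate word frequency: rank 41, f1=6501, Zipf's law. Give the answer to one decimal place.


Zipf's law: f(r) = f(1) / r
f(1) = 6501
f(41) = 6501 / 41
= 158.6 occurrences


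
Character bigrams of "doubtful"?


Word: "doubtful" (length 8)
Number of bigrams = 8 - 2 + 1 = 7
  Position 0: "do"
  Position 1: "ou"
  Position 2: "ub"
  Position 3: "bt"
  Position 4: "tf"
  Position 5: "fu"
  Position 6: "ul"
Bigrams = "do", "ou", "ub", "bt", "tf", "fu", "ul"


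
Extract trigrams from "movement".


Word: "movement" (length 8)
Number of trigrams = 8 - 3 + 1 = 6
  Position 0: "mov"
  Position 1: "ove"
  Position 2: "vem"
  Position 3: "eme"
  Position 4: "men"
  Position 5: "ent"
Trigrams = "mov", "ove", "vem", "eme", "men", "ent"


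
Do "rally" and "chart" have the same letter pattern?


Pattern of "rally": [0, 1, 2, 2, 3]
Pattern of "chart": [0, 1, 2, 3, 4]
Patterns do not match
Same pattern = No


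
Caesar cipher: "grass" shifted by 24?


Word: "grass"
Shift: 24
Each letter → (letter + shift) mod 26:
  'g' (6) + 24 = 4 → 'e'
  'r' (17) + 24 = 15 → 'p'
  'a' (0) + 24 = 24 → 'y'
  's' (18) + 24 = 16 → 'q'
  's' (18) + 24 = 16 → 'q'
Result = "epyqq"


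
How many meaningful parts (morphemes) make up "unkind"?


Word: "unkind"
Morphemes: un- / kind
Each morpheme carries meaning
= 2 morphemes


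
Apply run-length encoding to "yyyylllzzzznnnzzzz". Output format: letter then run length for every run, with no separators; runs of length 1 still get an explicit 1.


String: "yyyylllzzzznnnzzzz"
Scanning for consecutive runs:
  'y' x 4
  'l' x 3
  'z' x 4
  'n' x 3
  'z' x 4
RLE = "y4l3z4n3z4"


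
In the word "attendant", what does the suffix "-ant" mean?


Suffix: -ant
As in: attendant -> attend + -ant
Meaning = one who / that which


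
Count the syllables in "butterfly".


Word: "butterfly"
Syllable breakdown: but / ter / fly
Counting: 3 parts
= 3 syllables


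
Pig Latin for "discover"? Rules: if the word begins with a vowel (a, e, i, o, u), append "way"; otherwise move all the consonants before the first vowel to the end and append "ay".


Word: "discover"
Starts with consonant(s) → move to end, add 'ay'
Consonant cluster: "d"
Pig Latin = "iscoverday"


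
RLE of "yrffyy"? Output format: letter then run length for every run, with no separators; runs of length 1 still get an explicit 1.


String: "yrffyy"
Scanning for consecutive runs:
  'y' x 1
  'r' x 1
  'f' x 2
  'y' x 2
RLE = "y1r1f2y2"


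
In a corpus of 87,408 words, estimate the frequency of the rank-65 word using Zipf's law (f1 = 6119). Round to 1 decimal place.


Zipf's law: f(r) = f(1) / r
f(1) = 6119
f(65) = 6119 / 65
= 94.1 occurrences


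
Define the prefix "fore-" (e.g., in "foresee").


Prefix: fore-
Example: foresee = fore- + see
Meaning = before


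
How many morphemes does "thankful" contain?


Word: "thankful"
Morphemes: thank | -ful
Each morpheme carries meaning
= 2 morphemes


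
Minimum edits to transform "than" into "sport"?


Word 1: "than" (length 4)
Word 2: "sport" (length 5)
One optimal edit sequence (insert/delete/substitute each cost 1):
  1. insert 's'  (+1)
  2. substitute 't' -> 'p'  (+1)
  3. substitute 'h' -> 'o'  (+1)
  4. substitute 'a' -> 'r'  (+1)
  5. substitute 'n' -> 't'  (+1)
Total edit operations: 5
Edit distance = 5


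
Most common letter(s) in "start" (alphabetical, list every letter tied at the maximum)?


Word: "start"
Letter counts:
  'a': 1
  'r': 1
  's': 1
  't': 2
Maximum count = 2
Most frequent = 't' (2 times each)


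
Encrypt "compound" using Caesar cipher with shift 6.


Word: "compound"
Shift: 6
Each letter → (letter + shift) mod 26:
  'c' (2) + 6 = 8 → 'i'
  'o' (14) + 6 = 20 → 'u'
  'm' (12) + 6 = 18 → 's'
  'p' (15) + 6 = 21 → 'v'
  'o' (14) + 6 = 20 → 'u'
  'u' (20) + 6 = 0 → 'a'
  'n' (13) + 6 = 19 → 't'
  'd' (3) + 6 = 9 → 'j'
Result = "iusvuatj"


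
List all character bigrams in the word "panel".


Word: "panel" (length 5)
Number of bigrams = 5 - 2 + 1 = 4
  Position 0: "pa"
  Position 1: "an"
  Position 2: "ne"
  Position 3: "el"
Bigrams = "pa", "an", "ne", "el"


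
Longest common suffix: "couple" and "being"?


Word 1: "couple"
Word 2: "being"
Comparing from end:
  Pos -1: 'e' != 'g' (stop)
LCS = "" (length 0)


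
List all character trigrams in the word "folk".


Word: "folk" (length 4)
Number of trigrams = 4 - 3 + 1 = 2
  Position 0: "fol"
  Position 1: "olk"
Trigrams = "fol", "olk"


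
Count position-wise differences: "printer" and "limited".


Comparing character by character (same length = 7):
  Pos 0: 'p' vs 'l' !=
  Pos 1: 'r' vs 'i' !=
  Pos 2: 'i' vs 'm' !=
  Pos 3: 'n' vs 'i' !=
  Pos 4: 't' vs 't' =
  Pos 5: 'e' vs 'e' =
  Pos 6: 'r' vs 'd' !=
Hamming distance = 5


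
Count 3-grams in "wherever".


Word: "wherever" (length 8)
Number of 3-grams = length - 3 + 1 = 8 - 3 + 1
= 6


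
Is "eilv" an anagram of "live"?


Word 1: "live" → sorted: eilv
Word 2: "eilv" → sorted: eilv
Same letters? eilv == eilv
Anagram = Yes


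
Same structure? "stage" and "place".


Pattern of "stage": [0, 1, 2, 3, 4]
Pattern of "place": [0, 1, 2, 3, 4]
Patterns match
Same pattern = Yes


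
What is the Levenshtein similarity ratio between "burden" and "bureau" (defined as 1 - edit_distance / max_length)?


Word 1: "burden" (length 6)
Word 2: "bureau" (length 6)
One optimal edit sequence:
  1. keep 'b'
  2. keep 'u'
  3. keep 'r'
  4. substitute 'd' -> 'e'  (+1)
  5. substitute 'e' -> 'a'  (+1)
  6. substitute 'n' -> 'u'  (+1)
Edit distance = 3
Max length = max(6, 6) = 6
Similarity = 1 - 3/6
= 0.5000


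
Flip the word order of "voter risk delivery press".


Original: "voter risk delivery press"
Words (1..n): voter | risk | delivery | press
Reversed (n..1): press | delivery | risk | voter
Result = "press delivery risk voter"


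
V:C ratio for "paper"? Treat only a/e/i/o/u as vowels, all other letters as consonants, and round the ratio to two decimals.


Word: "paper"
Vowels (a,e,i,o,u): 2
Consonants: 3
Ratio = 2/3
= 0.67


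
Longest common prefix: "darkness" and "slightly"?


Word 1: "darkness"
Word 2: "slightly"
Comparing from start:
  Pos 0: 'd' != 's' (stop)
LCP = "" (length 0)


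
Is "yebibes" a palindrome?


Word: "yebibes"
Reversed: "sebibey"
Forward == Backward? yebibes != sebibey
Palindrome = No


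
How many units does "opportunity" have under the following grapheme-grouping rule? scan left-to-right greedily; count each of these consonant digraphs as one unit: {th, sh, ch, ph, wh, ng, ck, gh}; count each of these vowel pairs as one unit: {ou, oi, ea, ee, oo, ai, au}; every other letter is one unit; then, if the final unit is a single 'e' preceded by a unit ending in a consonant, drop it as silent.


Word: "opportunity" (11 letters)
Left-to-right scan:
  (1) 'o' (letter)
  (2) 'p' (letter)
  (3) 'p' (letter)
  (4) 'o' (letter)
  (5) 'r' (letter)
  (6) 't' (letter)
  (7) 'u' (letter)
  (8) 'n' (letter)
  (9) 'i' (letter)
  (10) 't' (letter)
  (11) 'y' (letter)
Units from scan: 11
Sound units = 11 units


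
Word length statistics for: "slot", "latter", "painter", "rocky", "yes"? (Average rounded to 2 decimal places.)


Lengths: "slot"=4, "latter"=6, "painter"=7, "rocky"=5, "yes"=3
Sum = 25, Count = 5
Average = 25/5 = 5.00
= avg=5.00, min=3, max=7


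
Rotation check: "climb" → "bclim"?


Word: "climb", Candidate: "bclim"
Method: check if candidate is substring of word+word
"climbclimb" contains "bclim"? Yes
Is rotation = Yes


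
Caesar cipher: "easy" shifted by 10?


Word: "easy"
Shift: 10
Each letter → (letter + shift) mod 26:
  'e' (4) + 10 = 14 → 'o'
  'a' (0) + 10 = 10 → 'k'
  's' (18) + 10 = 2 → 'c'
  'y' (24) + 10 = 8 → 'i'
Result = "okci"


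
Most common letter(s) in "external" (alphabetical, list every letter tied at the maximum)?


Word: "external"
Letter counts:
  'a': 1
  'e': 2
  'l': 1
  'n': 1
  'r': 1
  't': 1
  'x': 1
Maximum count = 2
Most frequent = 'e' (2 times each)


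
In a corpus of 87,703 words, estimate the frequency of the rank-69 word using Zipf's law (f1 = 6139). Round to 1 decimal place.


Zipf's law: f(r) = f(1) / r
f(1) = 6139
f(69) = 6139 / 69
= 89.0 occurrences


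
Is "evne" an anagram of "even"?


Word 1: "even" → sorted: eenv
Word 2: "evne" → sorted: eenv
Same letters? eenv == eenv
Anagram = Yes


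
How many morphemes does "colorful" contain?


Word: "colorful"
Morphemes: color / -ful
Each morpheme carries meaning
= 2 morphemes


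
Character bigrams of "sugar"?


Word: "sugar" (length 5)
Number of bigrams = 5 - 2 + 1 = 4
  Position 0: "su"
  Position 1: "ug"
  Position 2: "ga"
  Position 3: "ar"
Bigrams = "su", "ug", "ga", "ar"


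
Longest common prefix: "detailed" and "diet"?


Word 1: "detailed"
Word 2: "diet"
Comparing from start:
  Pos 0: 'd' == 'd'
  Pos 1: 'e' != 'i' (stop)
LCP = "d" (length 1)


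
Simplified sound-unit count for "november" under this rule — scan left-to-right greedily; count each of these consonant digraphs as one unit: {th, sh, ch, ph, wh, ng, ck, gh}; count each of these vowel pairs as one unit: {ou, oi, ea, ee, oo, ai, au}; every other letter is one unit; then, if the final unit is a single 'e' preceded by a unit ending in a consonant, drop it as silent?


Word: "november" (8 letters)
Left-to-right scan:
  1. 'n' (letter)
  2. 'o' (letter)
  3. 'v' (letter)
  4. 'e' (letter)
  5. 'm' (letter)
  6. 'b' (letter)
  7. 'e' (letter)
  8. 'r' (letter)
Units from scan: 8
Sound units = 8 units


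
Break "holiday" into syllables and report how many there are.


Word: "holiday"
Syllable breakdown: hol | i | day
Counting: 3 parts
= 3 syllables


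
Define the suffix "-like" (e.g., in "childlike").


Suffix: -like
Example: childlike = child + -like
Meaning = resembling


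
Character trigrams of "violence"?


Word: "violence" (length 8)
Number of trigrams = 8 - 3 + 1 = 6
  Position 0: "vio"
  Position 1: "iol"
  Position 2: "ole"
  Position 3: "len"
  Position 4: "enc"
  Position 5: "nce"
Trigrams = "vio", "iol", "ole", "len", "enc", "nce"


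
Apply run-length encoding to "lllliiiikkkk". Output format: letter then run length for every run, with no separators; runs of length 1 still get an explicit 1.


String: "lllliiiikkkk"
Scanning for consecutive runs:
  'l' x 4
  'i' x 4
  'k' x 4
RLE = "l4i4k4"


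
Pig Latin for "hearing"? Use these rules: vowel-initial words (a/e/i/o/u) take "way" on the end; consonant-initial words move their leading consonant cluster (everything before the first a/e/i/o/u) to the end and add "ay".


Word: "hearing"
Starts with consonant(s) → move to end, add 'ay'
Consonant cluster: "h"
Pig Latin = "earinghay"


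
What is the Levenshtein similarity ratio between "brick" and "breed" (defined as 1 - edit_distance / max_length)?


Word 1: "brick" (length 5)
Word 2: "breed" (length 5)
One optimal edit sequence:
  1. keep 'b'
  2. keep 'r'
  3. substitute 'i' -> 'e'  (+1)
  4. substitute 'c' -> 'e'  (+1)
  5. substitute 'k' -> 'd'  (+1)
Edit distance = 3
Max length = max(5, 5) = 5
Similarity = 1 - 3/5
= 0.4000


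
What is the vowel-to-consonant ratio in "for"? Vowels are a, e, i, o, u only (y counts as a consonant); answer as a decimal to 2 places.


Word: "for"
Vowels (a,e,i,o,u): 1
Consonants: 2
Ratio = 1/2
= 0.50


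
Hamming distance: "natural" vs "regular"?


Comparing character by character (same length = 7):
  Pos 0: 'n' vs 'r' !=
  Pos 1: 'a' vs 'e' !=
  Pos 2: 't' vs 'g' !=
  Pos 3: 'u' vs 'u' =
  Pos 4: 'r' vs 'l' !=
  Pos 5: 'a' vs 'a' =
  Pos 6: 'l' vs 'r' !=
Hamming distance = 5


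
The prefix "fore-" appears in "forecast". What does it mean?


Prefix: fore-
Example: forecast (fore- + cast)
Meaning = before


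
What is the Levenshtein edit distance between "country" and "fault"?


Word 1: "country" (length 7)
Word 2: "fault" (length 5)
One optimal edit sequence (insert/delete/substitute each cost 1):
  1. substitute 'c' -> 'f'  (+1)
  2. substitute 'o' -> 'a'  (+1)
  3. keep 'u'
  4. substitute 'n' -> 'l'  (+1)
  5. keep 't'
  6. delete 'r'  (+1)
  7. delete 'y'  (+1)
Total edit operations: 5
Edit distance = 5


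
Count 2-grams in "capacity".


Word: "capacity" (length 8)
Number of 2-grams = length - 2 + 1 = 8 - 2 + 1
= 7


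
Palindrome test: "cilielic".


Word: "cilielic"
Reversed: "cileilic"
Forward == Backward? cilielic != cileilic
Palindrome = No


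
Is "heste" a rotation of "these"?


Word: "these", Candidate: "heste"
Method: check if candidate is substring of word+word
"thesethese" contains "heste"? No
Is rotation = No


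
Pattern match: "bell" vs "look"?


Pattern of "bell": [0, 1, 2, 2]
Pattern of "look": [0, 1, 1, 2]
Patterns do not match
Same pattern = No


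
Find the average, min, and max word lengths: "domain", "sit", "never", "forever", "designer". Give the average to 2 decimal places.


Lengths: "domain"=6, "sit"=3, "never"=5, "forever"=7, "designer"=8
Sum = 29, Count = 5
Average = 29/5 = 5.80
= avg=5.80, min=3, max=8


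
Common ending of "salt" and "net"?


Word 1: "salt"
Word 2: "net"
Comparing from end:
  Pos -1: 't' == 't'
  Pos -2: 'l' != 'e' (stop)
LCS = "t" (length 1)


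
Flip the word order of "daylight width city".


Original: "daylight width city"
Words (1..n): daylight | width | city
Reversed (n..1): city | width | daylight
Result = "city width daylight"


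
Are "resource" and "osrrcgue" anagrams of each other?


Word 1: "resource" → sorted: ceeorrsu
Word 2: "osrrcgue" → sorted: cegorrsu
Same letters? ceeorrsu != cegorrsu
Anagram = No


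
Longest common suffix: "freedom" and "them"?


Word 1: "freedom"
Word 2: "them"
Comparing from end:
  Pos -1: 'm' == 'm'
  Pos -2: 'o' != 'e' (stop)
LCS = "m" (length 1)


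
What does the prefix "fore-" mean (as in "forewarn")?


Prefix: fore-
As in: forewarn -> fore- + warn
Meaning = before


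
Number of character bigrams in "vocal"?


Word: "vocal" (length 5)
Number of 2-grams = length - 2 + 1 = 5 - 2 + 1
= 4


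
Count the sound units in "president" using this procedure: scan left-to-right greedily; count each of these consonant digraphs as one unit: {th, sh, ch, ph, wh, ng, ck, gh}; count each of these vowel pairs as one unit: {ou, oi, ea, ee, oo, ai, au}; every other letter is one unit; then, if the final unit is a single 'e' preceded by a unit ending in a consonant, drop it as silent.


Word: "president" (9 letters)
Left-to-right scan:
  1. 'p' (letter)
  2. 'r' (letter)
  3. 'e' (letter)
  4. 's' (letter)
  5. 'i' (letter)
  6. 'd' (letter)
  7. 'e' (letter)
  8. 'n' (letter)
  9. 't' (letter)
Units from scan: 9
Sound units = 9 units


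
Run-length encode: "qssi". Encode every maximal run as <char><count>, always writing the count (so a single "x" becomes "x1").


String: "qssi"
Scanning for consecutive runs:
  'q' x 1
  's' x 2
  'i' x 1
RLE = "q1s2i1"


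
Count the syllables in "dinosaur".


Word: "dinosaur"
Syllable breakdown: di | no | saur
Counting: 3 parts
= 3 syllables


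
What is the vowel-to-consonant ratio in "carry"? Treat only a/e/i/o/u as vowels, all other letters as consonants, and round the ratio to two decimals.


Word: "carry"
Vowels (a,e,i,o,u): 1
Consonants: 4
Ratio = 1/4
= 0.25


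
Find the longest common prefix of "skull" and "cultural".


Word 1: "skull"
Word 2: "cultural"
Comparing from start:
  Pos 0: 's' != 'c' (stop)
LCP = "" (length 0)


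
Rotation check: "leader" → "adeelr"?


Word: "leader", Candidate: "adeelr"
Method: check if candidate is substring of word+word
"leaderleader" contains "adeelr"? No
Is rotation = No


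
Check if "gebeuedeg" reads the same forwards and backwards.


Word: "gebeuedeg"
Reversed: "gedeuebeg"
Forward == Backward? gebeuedeg != gedeuebeg
Palindrome = No


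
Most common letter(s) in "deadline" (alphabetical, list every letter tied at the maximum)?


Word: "deadline"
Letter counts:
  'a': 1
  'd': 2
  'e': 2
  'i': 1
  'l': 1
  'n': 1
Maximum count = 2
Most frequent = 'd', 'e' (2 times each)


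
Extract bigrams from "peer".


Word: "peer" (length 4)
Number of bigrams = 4 - 2 + 1 = 3
  Position 0: "pe"
  Position 1: "ee"
  Position 2: "er"
Bigrams = "pe", "ee", "er"


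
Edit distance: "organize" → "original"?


Word 1: "organize" (length 8)
Word 2: "original" (length 8)
One optimal edit sequence (insert/delete/substitute each cost 1):
  1. keep 'o'
  2. keep 'r'
  3. insert 'i'  (+1)
  4. keep 'g'
  5. substitute 'a' -> 'i'  (+1)
  6. keep 'n'
  7. delete 'i'  (+1)
  8. substitute 'z' -> 'a'  (+1)
  9. substitute 'e' -> 'l'  (+1)
Total edit operations: 5
Edit distance = 5


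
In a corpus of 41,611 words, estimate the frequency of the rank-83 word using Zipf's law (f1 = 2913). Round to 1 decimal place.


Zipf's law: f(r) = f(1) / r
f(1) = 2913
f(83) = 2913 / 83
= 35.1 occurrences


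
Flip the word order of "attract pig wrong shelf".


Original: "attract pig wrong shelf"
Words (1..n): attract | pig | wrong | shelf
Reversed (n..1): shelf | wrong | pig | attract
Result = "shelf wrong pig attract"


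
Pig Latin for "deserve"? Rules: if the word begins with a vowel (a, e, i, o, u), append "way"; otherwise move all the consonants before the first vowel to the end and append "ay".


Word: "deserve"
Starts with consonant(s) → move to end, add 'ay'
Consonant cluster: "d"
Pig Latin = "eserveday"


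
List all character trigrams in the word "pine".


Word: "pine" (length 4)
Number of trigrams = 4 - 3 + 1 = 2
  Position 0: "pin"
  Position 1: "ine"
Trigrams = "pin", "ine"


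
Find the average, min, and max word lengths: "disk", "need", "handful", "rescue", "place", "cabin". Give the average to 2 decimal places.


Lengths: "disk"=4, "need"=4, "handful"=7, "rescue"=6, "place"=5, "cabin"=5
Sum = 31, Count = 6
Average = 31/6 = 5.17
= avg=5.17, min=4, max=7


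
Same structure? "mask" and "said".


Pattern of "mask": [0, 1, 2, 3]
Pattern of "said": [0, 1, 2, 3]
Patterns match
Same pattern = Yes


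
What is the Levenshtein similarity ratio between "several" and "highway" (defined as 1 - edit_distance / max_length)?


Word 1: "several" (length 7)
Word 2: "highway" (length 7)
One optimal edit sequence:
  1. substitute 's' -> 'h'  (+1)
  2. substitute 'e' -> 'i'  (+1)
  3. substitute 'v' -> 'g'  (+1)
  4. substitute 'e' -> 'h'  (+1)
  5. substitute 'r' -> 'w'  (+1)
  6. keep 'a'
  7. substitute 'l' -> 'y'  (+1)
Edit distance = 6
Max length = max(7, 7) = 7
Similarity = 1 - 6/7
= 0.1429


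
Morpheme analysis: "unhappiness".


Word: "unhappiness"
Morphemes: un- / happi / -ness
Each morpheme carries meaning
= 3 morphemes


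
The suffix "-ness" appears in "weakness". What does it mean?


Suffix: -ness
Example: weakness = weak + -ness
Meaning = state of being


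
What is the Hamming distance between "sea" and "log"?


Comparing character by character (same length = 3):
  Pos 0: 's' vs 'l' !=
  Pos 1: 'e' vs 'o' !=
  Pos 2: 'a' vs 'g' !=
Hamming distance = 3


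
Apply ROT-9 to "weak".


Word: "weak"
Shift: 9
Each letter → (letter + shift) mod 26:
  'w' (22) + 9 = 5 → 'f'
  'e' (4) + 9 = 13 → 'n'
  'a' (0) + 9 = 9 → 'j'
  'k' (10) + 9 = 19 → 't'
Result = "fnjt"


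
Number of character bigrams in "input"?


Word: "input" (length 5)
Number of 2-grams = length - 2 + 1 = 5 - 2 + 1
= 4


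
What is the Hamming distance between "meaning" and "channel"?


Comparing character by character (same length = 7):
  Pos 0: 'm' vs 'c' !=
  Pos 1: 'e' vs 'h' !=
  Pos 2: 'a' vs 'a' =
  Pos 3: 'n' vs 'n' =
  Pos 4: 'i' vs 'n' !=
  Pos 5: 'n' vs 'e' !=
  Pos 6: 'g' vs 'l' !=
Hamming distance = 5


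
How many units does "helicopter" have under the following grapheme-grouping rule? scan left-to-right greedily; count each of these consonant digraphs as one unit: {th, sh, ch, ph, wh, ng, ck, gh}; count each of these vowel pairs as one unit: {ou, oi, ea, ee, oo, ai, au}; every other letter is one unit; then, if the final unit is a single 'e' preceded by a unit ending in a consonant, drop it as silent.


Word: "helicopter" (10 letters)
Left-to-right scan:
  [1] 'h' (letter)
  [2] 'e' (letter)
  [3] 'l' (letter)
  [4] 'i' (letter)
  [5] 'c' (letter)
  [6] 'o' (letter)
  [7] 'p' (letter)
  [8] 't' (letter)
  [9] 'e' (letter)
  [10] 'r' (letter)
Units from scan: 10
Sound units = 10 units


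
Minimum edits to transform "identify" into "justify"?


Word 1: "identify" (length 8)
Word 2: "justify" (length 7)
One optimal edit sequence (insert/delete/substitute each cost 1):
  1. delete 'i'  (+1)
  2. substitute 'd' -> 'j'  (+1)
  3. substitute 'e' -> 'u'  (+1)
  4. substitute 'n' -> 's'  (+1)
  5. keep 't'
  6. keep 'i'
  7. keep 'f'
  8. keep 'y'
Total edit operations: 4
Edit distance = 4


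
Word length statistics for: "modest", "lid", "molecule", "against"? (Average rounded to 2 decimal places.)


Lengths: "modest"=6, "lid"=3, "molecule"=8, "against"=7
Sum = 24, Count = 4
Average = 24/4 = 6.00
= avg=6.00, min=3, max=8


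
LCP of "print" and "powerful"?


Word 1: "print"
Word 2: "powerful"
Comparing from start:
  Pos 0: 'p' == 'p'
  Pos 1: 'r' != 'o' (stop)
LCP = "p" (length 1)


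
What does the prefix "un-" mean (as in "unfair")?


Prefix: un-
Example: unfair = un- + fair
Meaning = not / reverse


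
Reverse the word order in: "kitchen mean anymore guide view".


Original: "kitchen mean anymore guide view"
Words (1..n): kitchen | mean | anymore | guide | view
Reversed (n..1): view | guide | anymore | mean | kitchen
Result = "view guide anymore mean kitchen"


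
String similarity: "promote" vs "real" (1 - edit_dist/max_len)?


Word 1: "promote" (length 7)
Word 2: "real" (length 4)
One optimal edit sequence:
  1. delete 'p'  (+1)
  2. keep 'r'
  3. delete 'o'  (+1)
  4. delete 'm'  (+1)
  5. substitute 'o' -> 'e'  (+1)
  6. substitute 't' -> 'a'  (+1)
  7. substitute 'e' -> 'l'  (+1)
Edit distance = 6
Max length = max(7, 4) = 7
Similarity = 1 - 6/7
= 0.1429


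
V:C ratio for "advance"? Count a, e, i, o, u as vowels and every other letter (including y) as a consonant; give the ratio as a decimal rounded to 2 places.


Word: "advance"
Vowels (a,e,i,o,u): 3
Consonants: 4
Ratio = 3/4
= 0.75


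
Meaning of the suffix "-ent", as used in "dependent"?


Suffix: -ent
Example: dependent = depend + -ent
Meaning = one who / that which


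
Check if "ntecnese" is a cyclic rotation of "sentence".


Word: "sentence", Candidate: "ntecnese"
Method: check if candidate is substring of word+word
"sentencesentence" contains "ntecnese"? No
Is rotation = No


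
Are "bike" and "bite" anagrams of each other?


Word 1: "bike" → sorted: beik
Word 2: "bite" → sorted: beit
Same letters? beik != beit
Anagram = No


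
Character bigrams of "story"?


Word: "story" (length 5)
Number of bigrams = 5 - 2 + 1 = 4
  Position 0: "st"
  Position 1: "to"
  Position 2: "or"
  Position 3: "ry"
Bigrams = "st", "to", "or", "ry"


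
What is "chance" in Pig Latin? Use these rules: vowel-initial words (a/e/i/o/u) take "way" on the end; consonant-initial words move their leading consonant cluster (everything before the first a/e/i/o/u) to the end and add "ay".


Word: "chance"
Starts with consonant(s) → move to end, add 'ay'
Consonant cluster: "ch"
Pig Latin = "ancechay"


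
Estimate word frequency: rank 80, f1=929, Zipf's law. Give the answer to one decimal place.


Zipf's law: f(r) = f(1) / r
f(1) = 929
f(80) = 929 / 80
= 11.6 occurrences


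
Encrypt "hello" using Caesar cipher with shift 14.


Word: "hello"
Shift: 14
Each letter → (letter + shift) mod 26:
  'h' (7) + 14 = 21 → 'v'
  'e' (4) + 14 = 18 → 's'
  'l' (11) + 14 = 25 → 'z'
  'l' (11) + 14 = 25 → 'z'
  'o' (14) + 14 = 2 → 'c'
Result = "vszzc"


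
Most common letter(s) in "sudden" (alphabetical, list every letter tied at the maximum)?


Word: "sudden"
Letter counts:
  'd': 2
  'e': 1
  'n': 1
  's': 1
  'u': 1
Maximum count = 2
Most frequent = 'd' (2 times each)


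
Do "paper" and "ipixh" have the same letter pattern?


Pattern of "paper": [0, 1, 0, 2, 3]
Pattern of "ipixh": [0, 1, 0, 2, 3]
Patterns match
Same pattern = Yes


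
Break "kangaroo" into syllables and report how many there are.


Word: "kangaroo"
Syllable breakdown: kan / ga / roo
Counting: 3 parts
= 3 syllables


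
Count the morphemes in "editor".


Word: "editor"
Morphemes: edit + -or
Each morpheme carries meaning
= 2 morphemes


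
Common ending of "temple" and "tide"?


Word 1: "temple"
Word 2: "tide"
Comparing from end:
  Pos -1: 'e' == 'e'
  Pos -2: 'l' != 'd' (stop)
LCS = "e" (length 1)


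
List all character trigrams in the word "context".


Word: "context" (length 7)
Number of trigrams = 7 - 3 + 1 = 5
  Position 0: "con"
  Position 1: "ont"
  Position 2: "nte"
  Position 3: "tex"
  Position 4: "ext"
Trigrams = "con", "ont", "nte", "tex", "ext"


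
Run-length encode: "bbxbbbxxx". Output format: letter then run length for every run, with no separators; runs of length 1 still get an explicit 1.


String: "bbxbbbxxx"
Scanning for consecutive runs:
  'b' x 2
  'x' x 1
  'b' x 3
  'x' x 3
RLE = "b2x1b3x3"


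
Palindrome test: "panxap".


Word: "panxap"
Reversed: "paxnap"
Forward == Backward? panxap != paxnap
Palindrome = No


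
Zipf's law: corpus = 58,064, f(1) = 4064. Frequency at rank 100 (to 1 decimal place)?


Zipf's law: f(r) = f(1) / r
f(1) = 4064
f(100) = 4064 / 100
= 40.6 occurrences


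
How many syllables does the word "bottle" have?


Word: "bottle"
Syllable breakdown: bot-tle
Counting: 2 parts
= 2 syllables


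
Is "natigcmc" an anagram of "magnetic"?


Word 1: "magnetic" → sorted: acegimnt
Word 2: "natigcmc" → sorted: accgimnt
Same letters? acegimnt != accgimnt
Anagram = No


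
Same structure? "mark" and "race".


Pattern of "mark": [0, 1, 2, 3]
Pattern of "race": [0, 1, 2, 3]
Patterns match
Same pattern = Yes


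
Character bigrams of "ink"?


Word: "ink" (length 3)
Number of bigrams = 3 - 2 + 1 = 2
  Position 0: "in"
  Position 1: "nk"
Bigrams = "in", "nk"


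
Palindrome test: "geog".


Word: "geog"
Reversed: "goeg"
Forward == Backward? geog != goeg
Palindrome = No


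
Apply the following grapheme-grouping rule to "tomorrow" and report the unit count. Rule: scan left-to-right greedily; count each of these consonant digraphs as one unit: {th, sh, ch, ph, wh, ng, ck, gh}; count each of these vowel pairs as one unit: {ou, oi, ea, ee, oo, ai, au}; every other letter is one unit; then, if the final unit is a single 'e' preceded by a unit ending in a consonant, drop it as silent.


Word: "tomorrow" (8 letters)
Left-to-right scan:
  (1) 't' (letter)
  (2) 'o' (letter)
  (3) 'm' (letter)
  (4) 'o' (letter)
  (5) 'r' (letter)
  (6) 'r' (letter)
  (7) 'o' (letter)
  (8) 'w' (letter)
Units from scan: 8
Sound units = 8 units


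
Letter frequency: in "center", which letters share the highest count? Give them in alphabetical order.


Word: "center"
Letter counts:
  'c': 1
  'e': 2
  'n': 1
  'r': 1
  't': 1
Maximum count = 2
Most frequent = 'e' (2 times each)


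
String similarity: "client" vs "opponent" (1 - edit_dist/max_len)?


Word 1: "client" (length 6)
Word 2: "opponent" (length 8)
One optimal edit sequence:
  1. insert 'o'  (+1)
  2. insert 'p'  (+1)
  3. substitute 'c' -> 'p'  (+1)
  4. substitute 'l' -> 'o'  (+1)
  5. substitute 'i' -> 'n'  (+1)
  6. keep 'e'
  7. keep 'n'
  8. keep 't'
Edit distance = 5
Max length = max(6, 8) = 8
Similarity = 1 - 5/8
= 0.3750


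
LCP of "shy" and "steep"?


Word 1: "shy"
Word 2: "steep"
Comparing from start:
  Pos 0: 's' == 's'
  Pos 1: 'h' != 't' (stop)
LCP = "s" (length 1)


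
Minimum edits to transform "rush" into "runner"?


Word 1: "rush" (length 4)
Word 2: "runner" (length 6)
One optimal edit sequence (insert/delete/substitute each cost 1):
  1. keep 'r'
  2. keep 'u'
  3. insert 'n'  (+1)
  4. insert 'n'  (+1)
  5. substitute 's' -> 'e'  (+1)
  6. substitute 'h' -> 'r'  (+1)
Total edit operations: 4
Edit distance = 4


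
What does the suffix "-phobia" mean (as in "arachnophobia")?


Suffix: -phobia
Example: arachnophobia = arachno- + -phobia
Meaning = fear of


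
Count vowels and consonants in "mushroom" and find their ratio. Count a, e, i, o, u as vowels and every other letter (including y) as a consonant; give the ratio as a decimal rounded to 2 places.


Word: "mushroom"
Vowels (a,e,i,o,u): 3
Consonants: 5
Ratio = 3/5
= 0.60


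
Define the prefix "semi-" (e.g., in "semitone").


Prefix: semi-
As in: semitone -> semi- + tone
Meaning = half


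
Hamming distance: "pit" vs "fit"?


Comparing character by character (same length = 3):
  Pos 0: 'p' vs 'f' !=
  Pos 1: 'i' vs 'i' =
  Pos 2: 't' vs 't' =
Hamming distance = 1


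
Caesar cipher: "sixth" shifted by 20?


Word: "sixth"
Shift: 20
Each letter → (letter + shift) mod 26:
  's' (18) + 20 = 12 → 'm'
  'i' (8) + 20 = 2 → 'c'
  'x' (23) + 20 = 17 → 'r'
  't' (19) + 20 = 13 → 'n'
  'h' (7) + 20 = 1 → 'b'
Result = "mcrnb"


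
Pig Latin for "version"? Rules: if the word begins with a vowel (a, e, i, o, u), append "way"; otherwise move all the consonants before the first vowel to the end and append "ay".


Word: "version"
Starts with consonant(s) → move to end, add 'ay'
Consonant cluster: "v"
Pig Latin = "ersionvay"


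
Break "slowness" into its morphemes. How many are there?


Word: "slowness"
Morphemes: slow | -ness
Each morpheme carries meaning
= 2 morphemes


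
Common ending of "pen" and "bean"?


Word 1: "pen"
Word 2: "bean"
Comparing from end:
  Pos -1: 'n' == 'n'
  Pos -2: 'e' != 'a' (stop)
LCS = "n" (length 1)


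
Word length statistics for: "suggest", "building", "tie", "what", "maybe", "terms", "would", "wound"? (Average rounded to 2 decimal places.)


Lengths: "suggest"=7, "building"=8, "tie"=3, "what"=4, "maybe"=5, "terms"=5, "would"=5, "wound"=5
Sum = 42, Count = 8
Average = 42/8 = 5.25
= avg=5.25, min=3, max=8


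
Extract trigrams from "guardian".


Word: "guardian" (length 8)
Number of trigrams = 8 - 3 + 1 = 6
  Position 0: "gua"
  Position 1: "uar"
  Position 2: "ard"
  Position 3: "rdi"
  Position 4: "dia"
  Position 5: "ian"
Trigrams = "gua", "uar", "ard", "rdi", "dia", "ian"


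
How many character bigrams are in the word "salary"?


Word: "salary" (length 6)
Number of 2-grams = length - 2 + 1 = 6 - 2 + 1
= 5


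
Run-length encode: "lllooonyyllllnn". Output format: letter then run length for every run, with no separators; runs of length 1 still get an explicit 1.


String: "lllooonyyllllnn"
Scanning for consecutive runs:
  'l' x 3
  'o' x 3
  'n' x 1
  'y' x 2
  'l' x 4
  'n' x 2
RLE = "l3o3n1y2l4n2"


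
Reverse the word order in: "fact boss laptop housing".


Original: "fact boss laptop housing"
Words (1..n): fact | boss | laptop | housing
Reversed (n..1): housing | laptop | boss | fact
Result = "housing laptop boss fact"


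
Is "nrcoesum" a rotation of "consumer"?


Word: "consumer", Candidate: "nrcoesum"
Method: check if candidate is substring of word+word
"consumerconsumer" contains "nrcoesum"? No
Is rotation = No


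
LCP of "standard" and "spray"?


Word 1: "standard"
Word 2: "spray"
Comparing from start:
  Pos 0: 's' == 's'
  Pos 1: 't' != 'p' (stop)
LCP = "s" (length 1)


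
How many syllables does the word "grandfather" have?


Word: "grandfather"
Syllable breakdown: grand-fa-ther
Counting: 3 parts
= 3 syllables


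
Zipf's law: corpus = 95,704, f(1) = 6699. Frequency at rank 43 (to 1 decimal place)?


Zipf's law: f(r) = f(1) / r
f(1) = 6699
f(43) = 6699 / 43
= 155.8 occurrences


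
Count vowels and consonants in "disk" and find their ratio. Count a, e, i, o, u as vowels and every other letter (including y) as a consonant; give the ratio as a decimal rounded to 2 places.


Word: "disk"
Vowels (a,e,i,o,u): 1
Consonants: 3
Ratio = 1/3
= 0.33


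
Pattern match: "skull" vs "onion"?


Pattern of "skull": [0, 1, 2, 3, 3]
Pattern of "onion": [0, 1, 2, 0, 1]
Patterns do not match
Same pattern = No


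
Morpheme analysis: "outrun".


Word: "outrun"
Morphemes: out- / run
Each morpheme carries meaning
= 2 morphemes


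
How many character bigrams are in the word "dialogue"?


Word: "dialogue" (length 8)
Number of 2-grams = length - 2 + 1 = 8 - 2 + 1
= 7


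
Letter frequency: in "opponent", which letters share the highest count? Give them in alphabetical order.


Word: "opponent"
Letter counts:
  'e': 1
  'n': 2
  'o': 2
  'p': 2
  't': 1
Maximum count = 2
Most frequent = 'n', 'o', 'p' (2 times each)


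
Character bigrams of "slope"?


Word: "slope" (length 5)
Number of bigrams = 5 - 2 + 1 = 4
  Position 0: "sl"
  Position 1: "lo"
  Position 2: "op"
  Position 3: "pe"
Bigrams = "sl", "lo", "op", "pe"


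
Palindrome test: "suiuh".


Word: "suiuh"
Reversed: "huius"
Forward == Backward? suiuh != huius
Palindrome = No


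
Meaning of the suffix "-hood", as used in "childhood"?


Suffix: -hood
As in: childhood -> child + -hood
Meaning = state / condition


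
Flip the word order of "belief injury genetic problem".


Original: "belief injury genetic problem"
Words (1..n): belief | injury | genetic | problem
Reversed (n..1): problem | genetic | injury | belief
Result = "problem genetic injury belief"
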